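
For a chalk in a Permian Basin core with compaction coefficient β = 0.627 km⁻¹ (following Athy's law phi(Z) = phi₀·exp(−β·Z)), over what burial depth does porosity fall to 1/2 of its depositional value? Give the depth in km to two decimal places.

1.11 km

phi/phi₀ = 1/2 ⇒ exp(−β·Z) = 1/2 ⇒ Z = ln(2) / β
Z = 0.6931 / 0.627 = 1.105 km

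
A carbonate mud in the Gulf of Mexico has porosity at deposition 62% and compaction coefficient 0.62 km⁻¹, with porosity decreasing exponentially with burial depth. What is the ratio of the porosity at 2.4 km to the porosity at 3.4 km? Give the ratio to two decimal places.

phi(Z₁)/phi(Z₂) = e^(−c·Z₁)/e^(−c·Z₂) = e^{c(Z₂−Z₁)}
= exp(0.62 × 1) = exp(0.62) = 1.8589

1.86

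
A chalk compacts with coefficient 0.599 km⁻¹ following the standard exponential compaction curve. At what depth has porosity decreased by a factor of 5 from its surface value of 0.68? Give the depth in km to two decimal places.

phi/phi₀ = 1/5 ⇒ exp(−β·Z) = 1/5 ⇒ Z = ln(5) / β
Z = 1.6094 / 0.599 = 2.687 km

2.69 km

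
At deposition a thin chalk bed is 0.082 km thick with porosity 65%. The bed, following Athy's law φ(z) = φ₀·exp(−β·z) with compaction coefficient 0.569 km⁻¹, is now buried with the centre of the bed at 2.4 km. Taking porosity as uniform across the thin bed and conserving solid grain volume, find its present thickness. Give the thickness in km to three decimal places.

Porosity at 2.4 km: φ = 0.65·exp(−0.569×2.4) = 0.1659
Solid-volume conservation: h(1−φ) = h₀(1−φ₀) ⇒ h = h₀·(1−φ₀)/(1−φ)
h = 0.082 × (1 − 0.65)/(1 − 0.1659) = 0.082 × 0.4196 = 0.0344 km

0.034 km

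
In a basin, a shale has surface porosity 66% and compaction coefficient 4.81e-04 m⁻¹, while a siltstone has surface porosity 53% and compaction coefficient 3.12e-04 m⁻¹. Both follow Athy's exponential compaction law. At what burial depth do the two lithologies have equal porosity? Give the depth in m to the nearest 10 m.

1300 m

Working in km (1 km = 1000 m; k in km⁻¹ = k in m⁻¹ × 1000):
Set n₀ₐ e^(−kₐZ) = n₀ᵦ e^(−kᵦZ) ⇒ ln(n₀ₐ/n₀ᵦ) = (kₐ − kᵦ)·Z
Z = ln(0.66/0.53) / (0.481 − 0.312) = 0.2194 / 0.169 = 1.298 km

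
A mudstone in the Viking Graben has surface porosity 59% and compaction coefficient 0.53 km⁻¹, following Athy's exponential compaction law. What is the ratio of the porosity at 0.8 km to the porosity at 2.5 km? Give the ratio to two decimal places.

n(d₁)/n(d₂) = e^(−c·d₁)/e^(−c·d₂) = e^{c(d₂−d₁)}
= exp(0.53 × 1.7) = exp(0.901) = 2.4621

2.46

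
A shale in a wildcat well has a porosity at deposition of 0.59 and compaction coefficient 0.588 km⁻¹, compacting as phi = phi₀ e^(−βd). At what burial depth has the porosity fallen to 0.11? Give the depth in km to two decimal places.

2.86 km

Invert Athy's law: d = ln(phi₀/phi) / β
d = ln(0.59/0.11) / 0.588 = ln(5.364) / 0.588 = 1.6796 / 0.588 = 2.857 km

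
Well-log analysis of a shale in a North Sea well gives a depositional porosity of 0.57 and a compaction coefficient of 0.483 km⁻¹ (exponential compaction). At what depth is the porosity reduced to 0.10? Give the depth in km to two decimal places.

Invert Athy's law: d = ln(φ₀/φ) / c
d = ln(0.57/0.1) / 0.483 = ln(5.7) / 0.483 = 1.7405 / 0.483 = 3.603 km

3.60 km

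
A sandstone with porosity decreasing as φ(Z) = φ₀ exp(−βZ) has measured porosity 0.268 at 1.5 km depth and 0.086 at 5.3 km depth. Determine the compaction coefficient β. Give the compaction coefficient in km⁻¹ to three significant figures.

Athy: φ(Z) = φ₀ e^(−βZ) ⇒ φ₁/φ₂ = e^{β(Z₂−Z₁)} ⇒ β = ln(φ₁/φ₂)/(Z₂−Z₁)
β = ln(0.268/0.086) / (5.3 − 1.5) = ln(3.116) / 3.8 = 1.1366 / 3.8 = 0.2991 km⁻¹

0.299 km⁻¹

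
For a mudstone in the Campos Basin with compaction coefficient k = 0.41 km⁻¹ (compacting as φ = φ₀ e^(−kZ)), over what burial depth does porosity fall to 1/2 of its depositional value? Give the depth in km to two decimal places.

1.69 km

φ/φ₀ = 1/2 ⇒ exp(−k·Z) = 1/2 ⇒ Z = ln(2) / k
Z = 0.6931 / 0.41 = 1.691 km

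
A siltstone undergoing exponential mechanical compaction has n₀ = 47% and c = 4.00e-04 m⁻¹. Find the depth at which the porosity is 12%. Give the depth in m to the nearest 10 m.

Working in km (1 km = 1000 m; c in km⁻¹ = c in m⁻¹ × 1000):
Invert Athy's law: z = ln(n₀/n) / c
z = ln(0.47/0.12) / 0.4 = ln(3.917) / 0.4 = 1.3652 / 0.4 = 3.413 km

3410 m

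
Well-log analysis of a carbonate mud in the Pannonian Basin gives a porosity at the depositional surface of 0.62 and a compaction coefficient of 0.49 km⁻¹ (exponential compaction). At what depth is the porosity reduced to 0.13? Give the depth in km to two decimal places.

3.19 km

Invert Athy's law: Z = ln(φ₀/φ) / c
Z = ln(0.62/0.13) / 0.49 = ln(4.769) / 0.49 = 1.5622 / 0.49 = 3.188 km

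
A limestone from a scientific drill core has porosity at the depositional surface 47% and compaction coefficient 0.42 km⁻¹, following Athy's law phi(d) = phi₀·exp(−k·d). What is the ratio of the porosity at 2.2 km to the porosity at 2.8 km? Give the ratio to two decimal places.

phi(d₁)/phi(d₂) = e^(−k·d₁)/e^(−k·d₂) = e^{k(d₂−d₁)}
= exp(0.42 × 0.6) = exp(0.252) = 1.2866

1.29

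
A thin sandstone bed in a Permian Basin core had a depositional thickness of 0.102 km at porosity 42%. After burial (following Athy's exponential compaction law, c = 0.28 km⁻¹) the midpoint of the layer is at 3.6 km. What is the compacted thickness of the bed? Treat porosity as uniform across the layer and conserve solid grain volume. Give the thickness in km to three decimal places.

Porosity at 3.6 km: φ = 0.42·exp(−0.28×3.6) = 0.1533
Solid-volume conservation: h(1−φ) = h₀(1−φ₀) ⇒ h = h₀·(1−φ₀)/(1−φ)
h = 0.102 × (1 − 0.42)/(1 − 0.1533) = 0.102 × 0.6850 = 0.0699 km

0.070 km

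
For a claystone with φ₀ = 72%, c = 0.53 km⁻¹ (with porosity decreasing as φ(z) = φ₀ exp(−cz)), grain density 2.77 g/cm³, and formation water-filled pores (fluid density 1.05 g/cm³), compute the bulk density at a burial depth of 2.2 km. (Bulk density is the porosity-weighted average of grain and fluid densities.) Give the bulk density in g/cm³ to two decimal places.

Porosity at depth: φ = 0.72·exp(−0.53×2.2) = 0.72×0.3116 = 0.2244
Bulk density: ρ_b = (1−φ)ρ_g + φ·ρ_f = 0.7756×2.77 + 0.2244×1.05
       = 2.149 + 0.236 = 2.384 g/cm³

2.38 g/cm³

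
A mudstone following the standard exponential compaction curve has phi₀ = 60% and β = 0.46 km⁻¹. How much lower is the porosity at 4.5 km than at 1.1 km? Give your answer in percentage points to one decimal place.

phi(1.1) = 0.6·e^(−0.46×1.1) = 0.3617
phi(4.5) = 0.6·e^(−0.46×4.5) = 0.0757
Δphi = 0.3617 − 0.0757 = 0.2860

28.6 percentage points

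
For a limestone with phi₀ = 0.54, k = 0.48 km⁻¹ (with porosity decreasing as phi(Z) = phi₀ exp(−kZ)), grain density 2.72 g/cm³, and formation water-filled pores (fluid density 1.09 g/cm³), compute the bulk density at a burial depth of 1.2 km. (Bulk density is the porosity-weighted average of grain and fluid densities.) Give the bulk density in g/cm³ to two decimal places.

2.23 g/cm³

Porosity at depth: phi = 0.54·exp(−0.48×1.2) = 0.54×0.5621 = 0.3036
Bulk density: ρ_b = (1−phi)ρ_g + phi·ρ_f = 0.6964×2.72 + 0.3036×1.09
       = 1.894 + 0.331 = 2.225 g/cm³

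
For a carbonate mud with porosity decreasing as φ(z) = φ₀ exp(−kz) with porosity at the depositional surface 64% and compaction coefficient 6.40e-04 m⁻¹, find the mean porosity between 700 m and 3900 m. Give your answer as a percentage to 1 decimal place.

17.4%

Working in km (1 km = 1000 m; k in km⁻¹ = k in m⁻¹ × 1000):
⟨φ⟩ = (1/(z₂−z₁)) ∫ φ₀ e^(−kz) dz = φ₀·(e^(−k·z₁) − e^(−k·z₂)) / (k·(z₂−z₁))
e^(−0.64×0.7) = 0.6389; e^(−0.64×3.9) = 0.0824
⟨φ⟩ = 0.64 × (0.6389 − 0.0824) / (0.64 × 3.2) = 0.64 × 0.2717 = 0.1739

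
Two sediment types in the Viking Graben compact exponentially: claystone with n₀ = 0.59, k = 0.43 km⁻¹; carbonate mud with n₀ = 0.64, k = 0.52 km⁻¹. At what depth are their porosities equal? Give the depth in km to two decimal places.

Set n₀ₐ e^(−kₐZ) = n₀ᵦ e^(−kᵦZ) ⇒ ln(n₀ₐ/n₀ᵦ) = (kₐ − kᵦ)·Z
Z = ln(0.59/0.64) / (0.43 − 0.52) = -0.0813 / -0.09 = 0.904 km

0.90 km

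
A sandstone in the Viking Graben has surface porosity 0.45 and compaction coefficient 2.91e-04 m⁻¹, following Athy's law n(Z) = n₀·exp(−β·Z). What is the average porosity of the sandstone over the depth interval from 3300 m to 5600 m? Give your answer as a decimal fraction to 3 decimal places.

Working in km (1 km = 1000 m; β in km⁻¹ = β in m⁻¹ × 1000):
⟨n⟩ = (1/(Z₂−Z₁)) ∫ n₀ e^(−βZ) dZ = n₀·(e^(−β·Z₁) − e^(−β·Z₂)) / (β·(Z₂−Z₁))
e^(−0.291×3.3) = 0.3828; e^(−0.291×5.6) = 0.1960
⟨n⟩ = 0.45 × (0.3828 − 0.1960) / (0.291 × 2.3) = 0.45 × 0.2791 = 0.1256

0.126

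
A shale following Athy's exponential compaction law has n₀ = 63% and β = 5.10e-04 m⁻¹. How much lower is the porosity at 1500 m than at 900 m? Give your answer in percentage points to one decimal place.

Working in km (1 km = 1000 m; β in km⁻¹ = β in m⁻¹ × 1000):
n(0.9) = 0.63·e^(−0.51×0.9) = 0.3981
n(1.5) = 0.63·e^(−0.51×1.5) = 0.2932
Δn = 0.3981 − 0.2932 = 0.1049

10.5 percentage points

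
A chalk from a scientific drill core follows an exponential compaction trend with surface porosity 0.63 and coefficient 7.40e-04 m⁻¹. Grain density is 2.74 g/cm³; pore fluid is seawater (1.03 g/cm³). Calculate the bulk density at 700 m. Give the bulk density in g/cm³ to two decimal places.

2.10 g/cm³

Working in km (1 km = 1000 m; k in km⁻¹ = k in m⁻¹ × 1000):
Porosity at depth: φ = 0.63·exp(−0.74×0.7) = 0.63×0.5957 = 0.3753
Bulk density: ρ_b = (1−φ)ρ_g + φ·ρ_f = 0.6247×2.74 + 0.3753×1.03
       = 1.712 + 0.387 = 2.098 g/cm³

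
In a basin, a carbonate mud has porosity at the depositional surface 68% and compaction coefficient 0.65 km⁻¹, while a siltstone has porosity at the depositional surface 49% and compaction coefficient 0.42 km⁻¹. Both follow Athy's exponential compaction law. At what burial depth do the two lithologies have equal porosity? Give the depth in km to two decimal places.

Set φ₀ₐ e^(−kₐZ) = φ₀ᵦ e^(−kᵦZ) ⇒ ln(φ₀ₐ/φ₀ᵦ) = (kₐ − kᵦ)·Z
Z = ln(0.68/0.49) / (0.65 − 0.42) = 0.3277 / 0.23 = 1.425 km

1.42 km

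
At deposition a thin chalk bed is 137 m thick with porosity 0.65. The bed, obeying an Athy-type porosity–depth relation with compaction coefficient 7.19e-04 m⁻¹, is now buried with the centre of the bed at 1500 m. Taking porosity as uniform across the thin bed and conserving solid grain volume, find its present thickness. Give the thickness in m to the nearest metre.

62 m

Working in km (1 km = 1000 m; k in km⁻¹ = k in m⁻¹ × 1000):
Porosity at 1.5 km: φ = 0.65·exp(−0.719×1.5) = 0.2211
Solid-volume conservation: h(1−φ) = h₀(1−φ₀) ⇒ h = h₀·(1−φ₀)/(1−φ)
h = 0.137 × (1 − 0.65)/(1 − 0.2211) = 0.137 × 0.4493 = 0.0616 km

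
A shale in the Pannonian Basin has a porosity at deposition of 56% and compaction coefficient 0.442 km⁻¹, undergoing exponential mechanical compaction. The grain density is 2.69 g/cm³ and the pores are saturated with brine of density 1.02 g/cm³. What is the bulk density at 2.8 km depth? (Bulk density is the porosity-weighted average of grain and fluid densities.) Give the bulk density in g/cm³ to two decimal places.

2.42 g/cm³

Porosity at depth: n = 0.56·exp(−0.442×2.8) = 0.56×0.2901 = 0.1624
Bulk density: ρ_b = (1−n)ρ_g + n·ρ_f = 0.8376×2.69 + 0.1624×1.02
       = 2.253 + 0.166 = 2.419 g/cm³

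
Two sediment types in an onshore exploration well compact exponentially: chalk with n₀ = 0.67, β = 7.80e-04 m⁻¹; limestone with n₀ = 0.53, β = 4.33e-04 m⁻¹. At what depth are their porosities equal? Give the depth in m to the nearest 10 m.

Working in km (1 km = 1000 m; β in km⁻¹ = β in m⁻¹ × 1000):
Set n₀ₐ e^(−βₐd) = n₀ᵦ e^(−βᵦd) ⇒ ln(n₀ₐ/n₀ᵦ) = (βₐ − βᵦ)·d
d = ln(0.67/0.53) / (0.78 − 0.433) = 0.2344 / 0.347 = 0.676 km

680 m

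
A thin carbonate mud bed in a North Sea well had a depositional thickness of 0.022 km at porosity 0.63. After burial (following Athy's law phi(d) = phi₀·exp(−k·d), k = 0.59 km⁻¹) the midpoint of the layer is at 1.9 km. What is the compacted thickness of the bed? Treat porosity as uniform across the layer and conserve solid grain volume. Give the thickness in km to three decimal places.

0.010 km

Porosity at 1.9 km: phi = 0.63·exp(−0.59×1.9) = 0.2054
Solid-volume conservation: h(1−phi) = h₀(1−phi₀) ⇒ h = h₀·(1−phi₀)/(1−phi)
h = 0.022 × (1 − 0.63)/(1 − 0.2054) = 0.022 × 0.4656 = 0.0102 km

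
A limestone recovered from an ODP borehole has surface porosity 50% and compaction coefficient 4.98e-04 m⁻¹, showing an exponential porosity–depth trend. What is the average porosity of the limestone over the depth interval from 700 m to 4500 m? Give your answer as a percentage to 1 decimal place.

15.8%

Working in km (1 km = 1000 m; β in km⁻¹ = β in m⁻¹ × 1000):
⟨φ⟩ = (1/(Z₂−Z₁)) ∫ φ₀ e^(−βZ) dZ = φ₀·(e^(−β·Z₁) − e^(−β·Z₂)) / (β·(Z₂−Z₁))
e^(−0.498×0.7) = 0.7057; e^(−0.498×4.5) = 0.1064
⟨φ⟩ = 0.5 × (0.7057 − 0.1064) / (0.498 × 3.8) = 0.5 × 0.3167 = 0.1584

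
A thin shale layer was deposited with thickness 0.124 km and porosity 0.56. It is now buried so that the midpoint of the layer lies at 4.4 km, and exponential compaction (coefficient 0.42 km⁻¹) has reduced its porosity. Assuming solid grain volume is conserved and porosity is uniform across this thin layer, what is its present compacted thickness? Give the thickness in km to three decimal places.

0.060 km

Porosity at 4.4 km: n = 0.56·exp(−0.42×4.4) = 0.0882
Solid-volume conservation: h(1−n) = h₀(1−n₀) ⇒ h = h₀·(1−n₀)/(1−n)
h = 0.124 × (1 − 0.56)/(1 − 0.0882) = 0.124 × 0.4826 = 0.0598 km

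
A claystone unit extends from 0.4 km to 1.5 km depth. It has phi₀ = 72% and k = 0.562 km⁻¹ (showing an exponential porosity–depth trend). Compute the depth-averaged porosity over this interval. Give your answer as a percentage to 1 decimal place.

42.9%

⟨phi⟩ = (1/(z₂−z₁)) ∫ phi₀ e^(−kz) dz = phi₀·(e^(−k·z₁) − e^(−k·z₂)) / (k·(z₂−z₁))
e^(−0.562×0.4) = 0.7987; e^(−0.562×1.5) = 0.4304
⟨phi⟩ = 0.72 × (0.7987 − 0.4304) / (0.562 × 1.1) = 0.72 × 0.5957 = 0.4289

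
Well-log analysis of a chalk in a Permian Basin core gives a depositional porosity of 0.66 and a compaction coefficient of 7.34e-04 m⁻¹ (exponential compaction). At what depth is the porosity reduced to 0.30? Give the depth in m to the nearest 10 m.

1070 m

Working in km (1 km = 1000 m; c in km⁻¹ = c in m⁻¹ × 1000):
Invert Athy's law: Z = ln(n₀/n) / c
Z = ln(0.66/0.3) / 0.734 = ln(2.2) / 0.734 = 0.7885 / 0.734 = 1.074 km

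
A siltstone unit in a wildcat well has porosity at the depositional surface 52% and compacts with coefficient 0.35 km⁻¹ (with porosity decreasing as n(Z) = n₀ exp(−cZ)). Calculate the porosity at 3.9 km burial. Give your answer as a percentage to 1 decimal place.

n = n₀·exp(−c·Z) = 0.52 × exp(−0.35 × 3.9) = 0.52 × exp(−1.365)
  = 0.52 × 0.2554 = 0.1328

13.3%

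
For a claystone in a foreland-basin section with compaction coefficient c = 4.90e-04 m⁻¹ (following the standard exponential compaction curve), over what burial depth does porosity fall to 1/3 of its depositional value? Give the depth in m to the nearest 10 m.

Working in km (1 km = 1000 m; c in km⁻¹ = c in m⁻¹ × 1000):
n/n₀ = 1/3 ⇒ exp(−c·Z) = 1/3 ⇒ Z = ln(3) / c
Z = 1.0986 / 0.49 = 2.242 km

2240 m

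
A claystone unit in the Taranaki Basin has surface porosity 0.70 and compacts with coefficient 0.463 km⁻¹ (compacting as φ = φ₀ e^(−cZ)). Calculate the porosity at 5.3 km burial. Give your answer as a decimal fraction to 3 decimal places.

φ = φ₀·exp(−c·Z) = 0.7 × exp(−0.463 × 5.3) = 0.7 × exp(−2.454)
  = 0.7 × 0.0860 = 0.0602

0.060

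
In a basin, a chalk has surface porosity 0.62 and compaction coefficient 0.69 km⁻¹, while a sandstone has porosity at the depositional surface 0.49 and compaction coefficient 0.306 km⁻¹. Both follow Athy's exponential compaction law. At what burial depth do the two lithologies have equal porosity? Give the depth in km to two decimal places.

0.61 km

Set φ₀ₐ e^(−cₐd) = φ₀ᵦ e^(−cᵦd) ⇒ ln(φ₀ₐ/φ₀ᵦ) = (cₐ − cᵦ)·d
d = ln(0.62/0.49) / (0.69 − 0.306) = 0.2353 / 0.384 = 0.613 km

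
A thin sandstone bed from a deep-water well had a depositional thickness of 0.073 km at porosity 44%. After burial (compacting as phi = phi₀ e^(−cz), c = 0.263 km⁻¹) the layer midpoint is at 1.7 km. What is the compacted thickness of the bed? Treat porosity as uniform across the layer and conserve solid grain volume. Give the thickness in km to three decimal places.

0.057 km

Porosity at 1.7 km: phi = 0.44·exp(−0.263×1.7) = 0.2814
Solid-volume conservation: h(1−phi) = h₀(1−phi₀) ⇒ h = h₀·(1−phi₀)/(1−phi)
h = 0.073 × (1 − 0.44)/(1 − 0.2814) = 0.073 × 0.7793 = 0.0569 km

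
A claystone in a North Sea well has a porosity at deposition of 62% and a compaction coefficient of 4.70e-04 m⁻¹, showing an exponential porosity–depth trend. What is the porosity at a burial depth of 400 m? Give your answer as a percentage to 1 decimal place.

51.4%

Working in km (1 km = 1000 m; c in km⁻¹ = c in m⁻¹ × 1000):
phi = phi₀·exp(−c·z) = 0.62 × exp(−0.47 × 0.4) = 0.62 × exp(−0.188)
  = 0.62 × 0.8286 = 0.5137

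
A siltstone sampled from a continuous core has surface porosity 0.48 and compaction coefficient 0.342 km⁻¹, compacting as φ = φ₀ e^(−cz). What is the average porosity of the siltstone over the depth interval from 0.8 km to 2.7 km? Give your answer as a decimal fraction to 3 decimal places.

⟨φ⟩ = (1/(z₂−z₁)) ∫ φ₀ e^(−cz) dz = φ₀·(e^(−c·z₁) − e^(−c·z₂)) / (c·(z₂−z₁))
e^(−0.342×0.8) = 0.7606; e^(−0.342×2.7) = 0.3972
⟨φ⟩ = 0.48 × (0.7606 − 0.3972) / (0.342 × 1.9) = 0.48 × 0.5594 = 0.2685

0.268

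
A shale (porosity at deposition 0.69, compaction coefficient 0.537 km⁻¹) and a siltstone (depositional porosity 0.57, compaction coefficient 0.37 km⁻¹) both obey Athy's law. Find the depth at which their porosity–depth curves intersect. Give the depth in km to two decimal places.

Set phi₀ₐ e^(−kₐz) = phi₀ᵦ e^(−kᵦz) ⇒ ln(phi₀ₐ/phi₀ᵦ) = (kₐ − kᵦ)·z
z = ln(0.69/0.57) / (0.537 − 0.37) = 0.1911 / 0.167 = 1.144 km

1.14 km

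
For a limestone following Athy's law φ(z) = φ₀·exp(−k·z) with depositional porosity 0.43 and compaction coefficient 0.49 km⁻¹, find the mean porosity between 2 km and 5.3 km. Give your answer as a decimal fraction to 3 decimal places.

⟨φ⟩ = (1/(z₂−z₁)) ∫ φ₀ e^(−kz) dz = φ₀·(e^(−k·z₁) − e^(−k·z₂)) / (k·(z₂−z₁))
e^(−0.49×2) = 0.3753; e^(−0.49×5.3) = 0.0745
⟨φ⟩ = 0.43 × (0.3753 − 0.0745) / (0.49 × 3.3) = 0.43 × 0.1860 = 0.0800

0.080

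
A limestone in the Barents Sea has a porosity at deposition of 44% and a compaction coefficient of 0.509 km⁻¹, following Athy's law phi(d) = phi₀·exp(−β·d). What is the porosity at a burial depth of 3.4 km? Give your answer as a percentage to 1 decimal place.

7.8%

phi = phi₀·exp(−β·d) = 0.44 × exp(−0.509 × 3.4) = 0.44 × exp(−1.731)
  = 0.44 × 0.1772 = 0.0780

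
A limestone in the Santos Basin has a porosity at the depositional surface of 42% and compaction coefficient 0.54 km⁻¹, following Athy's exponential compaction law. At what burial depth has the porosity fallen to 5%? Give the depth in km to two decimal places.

Invert Athy's law: z = ln(n₀/n) / β
z = ln(0.42/0.05) / 0.54 = ln(8.4) / 0.54 = 2.1282 / 0.54 = 3.941 km

3.94 km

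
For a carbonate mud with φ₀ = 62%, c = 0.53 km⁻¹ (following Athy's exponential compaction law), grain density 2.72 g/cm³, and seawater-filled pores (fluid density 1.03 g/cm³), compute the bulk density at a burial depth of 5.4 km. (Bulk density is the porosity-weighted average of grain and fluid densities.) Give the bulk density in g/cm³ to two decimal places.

Porosity at depth: φ = 0.62·exp(−0.53×5.4) = 0.62×0.0572 = 0.0354
Bulk density: ρ_b = (1−φ)ρ_g + φ·ρ_f = 0.9646×2.72 + 0.0354×1.03
       = 2.624 + 0.036 = 2.660 g/cm³

2.66 g/cm³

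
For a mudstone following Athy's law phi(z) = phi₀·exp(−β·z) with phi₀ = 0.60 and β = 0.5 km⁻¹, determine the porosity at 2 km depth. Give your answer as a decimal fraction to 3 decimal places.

0.221

phi = phi₀·exp(−β·z) = 0.6 × exp(−0.5 × 2) = 0.6 × exp(−1)
  = 0.6 × 0.3679 = 0.2207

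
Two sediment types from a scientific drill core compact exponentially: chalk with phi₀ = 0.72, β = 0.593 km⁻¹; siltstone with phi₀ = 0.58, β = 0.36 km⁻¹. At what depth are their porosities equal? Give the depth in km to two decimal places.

0.93 km

Set phi₀ₐ e^(−βₐd) = phi₀ᵦ e^(−βᵦd) ⇒ ln(phi₀ₐ/phi₀ᵦ) = (βₐ − βᵦ)·d
d = ln(0.72/0.58) / (0.593 − 0.36) = 0.2162 / 0.233 = 0.928 km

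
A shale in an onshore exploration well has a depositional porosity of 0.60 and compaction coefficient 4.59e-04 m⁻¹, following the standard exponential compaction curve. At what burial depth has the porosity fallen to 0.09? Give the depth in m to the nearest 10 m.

Working in km (1 km = 1000 m; k in km⁻¹ = k in m⁻¹ × 1000):
Invert Athy's law: Z = ln(φ₀/φ) / k
Z = ln(0.6/0.09) / 0.459 = ln(6.667) / 0.459 = 1.8971 / 0.459 = 4.133 km

4130 m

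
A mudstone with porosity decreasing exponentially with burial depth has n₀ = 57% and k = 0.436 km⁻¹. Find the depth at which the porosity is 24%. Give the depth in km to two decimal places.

Invert Athy's law: z = ln(n₀/n) / k
z = ln(0.57/0.24) / 0.436 = ln(2.375) / 0.436 = 0.8650 / 0.436 = 1.984 km

1.98 km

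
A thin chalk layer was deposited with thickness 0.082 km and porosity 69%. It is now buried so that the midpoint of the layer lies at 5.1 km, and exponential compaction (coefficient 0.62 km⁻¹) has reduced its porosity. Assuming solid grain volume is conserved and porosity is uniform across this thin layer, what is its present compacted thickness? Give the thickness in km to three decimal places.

0.026 km

Porosity at 5.1 km: φ = 0.69·exp(−0.62×5.1) = 0.0292
Solid-volume conservation: h(1−φ) = h₀(1−φ₀) ⇒ h = h₀·(1−φ₀)/(1−φ)
h = 0.082 × (1 − 0.69)/(1 − 0.0292) = 0.082 × 0.3193 = 0.0262 km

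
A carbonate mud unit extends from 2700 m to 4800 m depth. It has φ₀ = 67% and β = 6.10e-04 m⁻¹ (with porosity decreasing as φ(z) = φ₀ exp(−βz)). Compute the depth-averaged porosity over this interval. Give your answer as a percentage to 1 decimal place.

7.3%

Working in km (1 km = 1000 m; β in km⁻¹ = β in m⁻¹ × 1000):
⟨φ⟩ = (1/(z₂−z₁)) ∫ φ₀ e^(−βz) dz = φ₀·(e^(−β·z₁) − e^(−β·z₂)) / (β·(z₂−z₁))
e^(−0.61×2.7) = 0.1926; e^(−0.61×4.8) = 0.0535
⟨φ⟩ = 0.67 × (0.1926 − 0.0535) / (0.61 × 2.1) = 0.67 × 0.1086 = 0.0728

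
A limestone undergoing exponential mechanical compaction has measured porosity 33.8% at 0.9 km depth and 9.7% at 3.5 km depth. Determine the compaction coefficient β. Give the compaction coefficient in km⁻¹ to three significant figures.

0.480 km⁻¹

Athy: phi(Z) = phi₀ e^(−βZ) ⇒ phi₁/phi₂ = e^{β(Z₂−Z₁)} ⇒ β = ln(phi₁/phi₂)/(Z₂−Z₁)
β = ln(0.338/0.097) / (3.5 − 0.9) = ln(3.485) / 2.6 = 1.2483 / 2.6 = 0.4801 km⁻¹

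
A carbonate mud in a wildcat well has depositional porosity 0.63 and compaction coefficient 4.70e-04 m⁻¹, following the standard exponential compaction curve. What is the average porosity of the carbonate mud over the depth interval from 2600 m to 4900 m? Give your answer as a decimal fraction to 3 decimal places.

Working in km (1 km = 1000 m; β in km⁻¹ = β in m⁻¹ × 1000):
⟨φ⟩ = (1/(z₂−z₁)) ∫ φ₀ e^(−βz) dz = φ₀·(e^(−β·z₁) − e^(−β·z₂)) / (β·(z₂−z₁))
e^(−0.47×2.6) = 0.2946; e^(−0.47×4.9) = 0.1000
⟨φ⟩ = 0.63 × (0.2946 − 0.1000) / (0.47 × 2.3) = 0.63 × 0.1801 = 0.1135

0.113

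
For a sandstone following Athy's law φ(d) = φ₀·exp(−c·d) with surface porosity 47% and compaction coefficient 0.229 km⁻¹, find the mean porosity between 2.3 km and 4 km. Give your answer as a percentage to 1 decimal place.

23.0%

⟨φ⟩ = (1/(d₂−d₁)) ∫ φ₀ e^(−cd) dd = φ₀·(e^(−c·d₁) − e^(−c·d₂)) / (c·(d₂−d₁))
e^(−0.229×2.3) = 0.5906; e^(−0.229×4) = 0.4001
⟨φ⟩ = 0.47 × (0.5906 − 0.4001) / (0.229 × 1.7) = 0.47 × 0.4892 = 0.2299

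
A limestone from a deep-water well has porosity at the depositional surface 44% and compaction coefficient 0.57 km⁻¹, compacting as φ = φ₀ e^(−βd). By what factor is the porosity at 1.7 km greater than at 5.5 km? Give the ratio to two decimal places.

φ(d₁)/φ(d₂) = e^(−β·d₁)/e^(−β·d₂) = e^{β(d₂−d₁)}
= exp(0.57 × 3.8) = exp(2.166) = 8.7233

8.72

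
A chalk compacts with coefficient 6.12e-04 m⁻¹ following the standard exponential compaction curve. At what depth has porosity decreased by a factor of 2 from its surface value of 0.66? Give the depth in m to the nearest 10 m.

1130 m

Working in km (1 km = 1000 m; β in km⁻¹ = β in m⁻¹ × 1000):
φ/φ₀ = 1/2 ⇒ exp(−β·Z) = 1/2 ⇒ Z = ln(2) / β
Z = 0.6931 / 0.612 = 1.133 km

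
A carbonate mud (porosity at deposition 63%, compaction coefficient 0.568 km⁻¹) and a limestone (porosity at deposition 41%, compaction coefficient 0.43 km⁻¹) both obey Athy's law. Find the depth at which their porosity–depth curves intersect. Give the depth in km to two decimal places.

Set φ₀ₐ e^(−kₐz) = φ₀ᵦ e^(−kᵦz) ⇒ ln(φ₀ₐ/φ₀ᵦ) = (kₐ − kᵦ)·z
z = ln(0.63/0.41) / (0.568 − 0.43) = 0.4296 / 0.138 = 3.113 km

3.11 km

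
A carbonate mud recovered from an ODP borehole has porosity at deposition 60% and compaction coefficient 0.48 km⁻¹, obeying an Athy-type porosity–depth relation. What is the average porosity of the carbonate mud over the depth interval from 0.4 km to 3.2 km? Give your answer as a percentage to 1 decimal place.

⟨phi⟩ = (1/(Z₂−Z₁)) ∫ phi₀ e^(−kZ) dZ = phi₀·(e^(−k·Z₁) − e^(−k·Z₂)) / (k·(Z₂−Z₁))
e^(−0.48×0.4) = 0.8253; e^(−0.48×3.2) = 0.2152
⟨phi⟩ = 0.6 × (0.8253 − 0.2152) / (0.48 × 2.8) = 0.6 × 0.4539 = 0.2724

27.2%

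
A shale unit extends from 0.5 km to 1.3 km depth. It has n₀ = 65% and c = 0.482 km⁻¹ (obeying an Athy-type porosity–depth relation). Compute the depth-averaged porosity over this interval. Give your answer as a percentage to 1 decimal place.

⟨n⟩ = (1/(z₂−z₁)) ∫ n₀ e^(−cz) dz = n₀·(e^(−c·z₁) − e^(−c·z₂)) / (c·(z₂−z₁))
e^(−0.482×0.5) = 0.7858; e^(−0.482×1.3) = 0.5344
⟨n⟩ = 0.65 × (0.7858 − 0.5344) / (0.482 × 0.8) = 0.65 × 0.6521 = 0.4238

42.4%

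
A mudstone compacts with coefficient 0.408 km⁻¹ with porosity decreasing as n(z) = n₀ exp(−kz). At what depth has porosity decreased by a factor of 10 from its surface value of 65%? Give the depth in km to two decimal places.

5.64 km

n/n₀ = 1/10 ⇒ exp(−k·z) = 1/10 ⇒ z = ln(10) / k
z = 2.3026 / 0.408 = 5.644 km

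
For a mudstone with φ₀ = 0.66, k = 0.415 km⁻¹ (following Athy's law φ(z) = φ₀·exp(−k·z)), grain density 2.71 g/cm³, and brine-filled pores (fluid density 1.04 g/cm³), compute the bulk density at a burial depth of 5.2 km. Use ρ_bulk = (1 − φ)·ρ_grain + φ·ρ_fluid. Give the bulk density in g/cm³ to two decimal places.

Porosity at depth: φ = 0.66·exp(−0.415×5.2) = 0.66×0.1156 = 0.0763
Bulk density: ρ_b = (1−φ)ρ_g + φ·ρ_f = 0.9237×2.71 + 0.0763×1.04
       = 2.503 + 0.079 = 2.583 g/cm³

2.58 g/cm³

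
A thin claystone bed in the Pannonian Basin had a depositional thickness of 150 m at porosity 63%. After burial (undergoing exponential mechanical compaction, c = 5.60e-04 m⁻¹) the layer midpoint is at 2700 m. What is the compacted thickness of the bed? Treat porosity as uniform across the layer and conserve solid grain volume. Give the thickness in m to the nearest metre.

64 m

Working in km (1 km = 1000 m; c in km⁻¹ = c in m⁻¹ × 1000):
Porosity at 2.7 km: φ = 0.63·exp(−0.56×2.7) = 0.1389
Solid-volume conservation: h(1−φ) = h₀(1−φ₀) ⇒ h = h₀·(1−φ₀)/(1−φ)
h = 0.15 × (1 − 0.63)/(1 − 0.1389) = 0.15 × 0.4297 = 0.0645 km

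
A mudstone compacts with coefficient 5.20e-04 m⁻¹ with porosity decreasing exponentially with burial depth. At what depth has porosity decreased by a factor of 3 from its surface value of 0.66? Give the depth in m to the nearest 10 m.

Working in km (1 km = 1000 m; c in km⁻¹ = c in m⁻¹ × 1000):
phi/phi₀ = 1/3 ⇒ exp(−c·z) = 1/3 ⇒ z = ln(3) / c
z = 1.0986 / 0.52 = 2.113 km

2110 m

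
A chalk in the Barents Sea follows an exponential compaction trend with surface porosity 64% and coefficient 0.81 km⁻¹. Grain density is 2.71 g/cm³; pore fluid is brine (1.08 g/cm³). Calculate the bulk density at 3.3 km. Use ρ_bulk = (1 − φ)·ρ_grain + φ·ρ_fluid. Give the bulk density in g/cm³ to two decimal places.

2.64 g/cm³

Porosity at depth: n = 0.64·exp(−0.81×3.3) = 0.64×0.0690 = 0.0442
Bulk density: ρ_b = (1−n)ρ_g + n·ρ_f = 0.9558×2.71 + 0.0442×1.08
       = 2.590 + 0.048 = 2.638 g/cm³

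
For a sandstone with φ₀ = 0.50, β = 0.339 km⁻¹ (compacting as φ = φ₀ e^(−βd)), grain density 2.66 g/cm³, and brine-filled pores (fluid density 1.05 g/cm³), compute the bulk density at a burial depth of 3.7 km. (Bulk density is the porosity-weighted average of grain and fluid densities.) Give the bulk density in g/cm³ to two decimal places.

Porosity at depth: φ = 0.5·exp(−0.339×3.7) = 0.5×0.2853 = 0.1426
Bulk density: ρ_b = (1−φ)ρ_g + φ·ρ_f = 0.8574×2.66 + 0.1426×1.05
       = 2.281 + 0.150 = 2.430 g/cm³

2.43 g/cm³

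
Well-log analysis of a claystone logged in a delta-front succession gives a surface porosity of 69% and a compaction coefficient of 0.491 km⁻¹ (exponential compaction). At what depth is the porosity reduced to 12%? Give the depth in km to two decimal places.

3.56 km

Invert Athy's law: d = ln(phi₀/phi) / c
d = ln(0.69/0.12) / 0.491 = ln(5.75) / 0.491 = 1.7492 / 0.491 = 3.563 km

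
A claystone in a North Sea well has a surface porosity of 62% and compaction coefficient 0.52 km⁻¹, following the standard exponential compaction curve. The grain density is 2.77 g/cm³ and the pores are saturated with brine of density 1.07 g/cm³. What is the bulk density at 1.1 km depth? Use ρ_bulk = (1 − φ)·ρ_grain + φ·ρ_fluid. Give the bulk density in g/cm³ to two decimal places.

2.18 g/cm³

Porosity at depth: n = 0.62·exp(−0.52×1.1) = 0.62×0.5644 = 0.3499
Bulk density: ρ_b = (1−n)ρ_g + n·ρ_f = 0.6501×2.77 + 0.3499×1.07
       = 1.801 + 0.374 = 2.175 g/cm³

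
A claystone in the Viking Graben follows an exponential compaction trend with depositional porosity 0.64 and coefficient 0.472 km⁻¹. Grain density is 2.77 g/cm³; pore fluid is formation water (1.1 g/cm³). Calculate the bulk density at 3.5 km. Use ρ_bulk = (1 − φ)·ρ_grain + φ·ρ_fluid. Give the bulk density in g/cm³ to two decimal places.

2.57 g/cm³

Porosity at depth: n = 0.64·exp(−0.472×3.5) = 0.64×0.1917 = 0.1227
Bulk density: ρ_b = (1−n)ρ_g + n·ρ_f = 0.8773×2.77 + 0.1227×1.1
       = 2.430 + 0.135 = 2.565 g/cm³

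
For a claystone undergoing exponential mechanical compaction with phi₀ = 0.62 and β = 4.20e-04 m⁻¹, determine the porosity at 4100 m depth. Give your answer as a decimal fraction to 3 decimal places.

Working in km (1 km = 1000 m; β in km⁻¹ = β in m⁻¹ × 1000):
phi = phi₀·exp(−β·Z) = 0.62 × exp(−0.42 × 4.1) = 0.62 × exp(−1.722)
  = 0.62 × 0.1787 = 0.1108

0.111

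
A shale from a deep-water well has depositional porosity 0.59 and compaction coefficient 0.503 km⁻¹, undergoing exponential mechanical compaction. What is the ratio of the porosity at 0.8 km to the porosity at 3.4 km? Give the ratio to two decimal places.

3.70

n(d₁)/n(d₂) = e^(−β·d₁)/e^(−β·d₂) = e^{β(d₂−d₁)}
= exp(0.503 × 2.6) = exp(1.308) = 3.6980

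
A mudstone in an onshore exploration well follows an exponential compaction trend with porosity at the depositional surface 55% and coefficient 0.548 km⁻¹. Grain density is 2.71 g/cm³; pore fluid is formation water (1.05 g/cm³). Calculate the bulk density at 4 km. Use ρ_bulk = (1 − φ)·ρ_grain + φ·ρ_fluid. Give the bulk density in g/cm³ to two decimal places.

2.61 g/cm³

Porosity at depth: φ = 0.55·exp(−0.548×4) = 0.55×0.1117 = 0.0614
Bulk density: ρ_b = (1−φ)ρ_g + φ·ρ_f = 0.9386×2.71 + 0.0614×1.05
       = 2.544 + 0.065 = 2.608 g/cm³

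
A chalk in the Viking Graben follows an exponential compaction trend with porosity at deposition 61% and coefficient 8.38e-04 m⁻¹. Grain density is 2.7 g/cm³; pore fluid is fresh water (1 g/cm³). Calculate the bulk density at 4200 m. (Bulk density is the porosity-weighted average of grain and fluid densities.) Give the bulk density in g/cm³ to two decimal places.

2.67 g/cm³

Working in km (1 km = 1000 m; k in km⁻¹ = k in m⁻¹ × 1000):
Porosity at depth: n = 0.61·exp(−0.838×4.2) = 0.61×0.0296 = 0.0181
Bulk density: ρ_b = (1−n)ρ_g + n·ρ_f = 0.9819×2.7 + 0.0181×1
       = 2.651 + 0.018 = 2.669 g/cm³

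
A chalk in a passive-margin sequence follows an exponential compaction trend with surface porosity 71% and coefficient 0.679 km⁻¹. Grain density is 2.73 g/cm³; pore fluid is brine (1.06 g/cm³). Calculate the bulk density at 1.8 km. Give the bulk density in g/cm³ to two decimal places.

2.38 g/cm³

Porosity at depth: φ = 0.71·exp(−0.679×1.8) = 0.71×0.2946 = 0.2092
Bulk density: ρ_b = (1−φ)ρ_g + φ·ρ_f = 0.7908×2.73 + 0.2092×1.06
       = 2.159 + 0.222 = 2.381 g/cm³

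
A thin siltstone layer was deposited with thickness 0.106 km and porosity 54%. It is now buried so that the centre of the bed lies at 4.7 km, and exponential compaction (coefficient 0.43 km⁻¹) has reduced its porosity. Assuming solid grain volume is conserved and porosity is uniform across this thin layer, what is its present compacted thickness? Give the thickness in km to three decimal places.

0.053 km

Porosity at 4.7 km: φ = 0.54·exp(−0.43×4.7) = 0.0716
Solid-volume conservation: h(1−φ) = h₀(1−φ₀) ⇒ h = h₀·(1−φ₀)/(1−φ)
h = 0.106 × (1 − 0.54)/(1 − 0.0716) = 0.106 × 0.4955 = 0.0525 km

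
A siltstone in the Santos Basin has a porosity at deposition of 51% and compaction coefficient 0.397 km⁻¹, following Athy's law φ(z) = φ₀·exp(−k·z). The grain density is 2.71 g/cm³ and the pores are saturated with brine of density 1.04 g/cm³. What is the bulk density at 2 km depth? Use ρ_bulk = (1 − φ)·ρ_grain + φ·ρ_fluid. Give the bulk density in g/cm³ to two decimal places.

Porosity at depth: φ = 0.51·exp(−0.397×2) = 0.51×0.4520 = 0.2305
Bulk density: ρ_b = (1−φ)ρ_g + φ·ρ_f = 0.7695×2.71 + 0.2305×1.04
       = 2.085 + 0.240 = 2.325 g/cm³

2.33 g/cm³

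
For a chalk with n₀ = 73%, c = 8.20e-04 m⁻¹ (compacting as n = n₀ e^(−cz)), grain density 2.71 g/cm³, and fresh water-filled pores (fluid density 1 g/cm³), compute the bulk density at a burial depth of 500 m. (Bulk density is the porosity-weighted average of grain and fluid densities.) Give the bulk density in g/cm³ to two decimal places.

1.88 g/cm³

Working in km (1 km = 1000 m; c in km⁻¹ = c in m⁻¹ × 1000):
Porosity at depth: n = 0.73·exp(−0.82×0.5) = 0.73×0.6637 = 0.4845
Bulk density: ρ_b = (1−n)ρ_g + n·ρ_f = 0.5155×2.71 + 0.4845×1
       = 1.397 + 0.484 = 1.882 g/cm³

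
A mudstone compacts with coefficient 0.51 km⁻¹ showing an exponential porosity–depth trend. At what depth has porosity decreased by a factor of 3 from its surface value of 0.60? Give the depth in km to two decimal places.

φ/φ₀ = 1/3 ⇒ exp(−k·d) = 1/3 ⇒ d = ln(3) / k
d = 1.0986 / 0.51 = 2.154 km

2.15 km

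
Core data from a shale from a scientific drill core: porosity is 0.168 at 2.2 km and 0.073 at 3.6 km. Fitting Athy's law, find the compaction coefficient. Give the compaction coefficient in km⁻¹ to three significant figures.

0.595 km⁻¹

Athy: phi(Z) = phi₀ e^(−kZ) ⇒ phi₁/phi₂ = e^{k(Z₂−Z₁)} ⇒ k = ln(phi₁/phi₂)/(Z₂−Z₁)
k = ln(0.168/0.073) / (3.6 − 2.2) = ln(2.301) / 1.4 = 0.8335 / 1.4 = 0.5954 km⁻¹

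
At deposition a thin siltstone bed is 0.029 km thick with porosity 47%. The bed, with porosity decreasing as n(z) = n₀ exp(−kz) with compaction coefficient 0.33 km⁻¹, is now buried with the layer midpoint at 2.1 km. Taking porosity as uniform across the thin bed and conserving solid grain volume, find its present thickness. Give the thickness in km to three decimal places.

Porosity at 2.1 km: n = 0.47·exp(−0.33×2.1) = 0.2350
Solid-volume conservation: h(1−n) = h₀(1−n₀) ⇒ h = h₀·(1−n₀)/(1−n)
h = 0.029 × (1 − 0.47)/(1 − 0.2350) = 0.029 × 0.6928 = 0.0201 km

0.020 km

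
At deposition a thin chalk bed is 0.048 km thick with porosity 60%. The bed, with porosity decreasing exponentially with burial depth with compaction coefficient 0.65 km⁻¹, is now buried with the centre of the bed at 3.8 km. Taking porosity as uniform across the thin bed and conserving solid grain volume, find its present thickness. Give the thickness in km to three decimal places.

0.020 km

Porosity at 3.8 km: n = 0.6·exp(−0.65×3.8) = 0.0508
Solid-volume conservation: h(1−n) = h₀(1−n₀) ⇒ h = h₀·(1−n₀)/(1−n)
h = 0.048 × (1 − 0.6)/(1 − 0.0508) = 0.048 × 0.4214 = 0.0202 km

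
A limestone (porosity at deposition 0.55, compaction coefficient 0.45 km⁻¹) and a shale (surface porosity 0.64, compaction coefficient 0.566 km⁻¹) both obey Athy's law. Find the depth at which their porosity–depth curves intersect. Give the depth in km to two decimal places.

1.31 km

Set n₀ₐ e^(−cₐd) = n₀ᵦ e^(−cᵦd) ⇒ ln(n₀ₐ/n₀ᵦ) = (cₐ − cᵦ)·d
d = ln(0.55/0.64) / (0.45 − 0.566) = -0.1515 / -0.116 = 1.306 km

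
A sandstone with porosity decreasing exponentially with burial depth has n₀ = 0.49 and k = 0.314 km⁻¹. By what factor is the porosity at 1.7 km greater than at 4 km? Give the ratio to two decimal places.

2.06

n(z₁)/n(z₂) = e^(−k·z₁)/e^(−k·z₂) = e^{k(z₂−z₁)}
= exp(0.314 × 2.3) = exp(0.7222) = 2.0590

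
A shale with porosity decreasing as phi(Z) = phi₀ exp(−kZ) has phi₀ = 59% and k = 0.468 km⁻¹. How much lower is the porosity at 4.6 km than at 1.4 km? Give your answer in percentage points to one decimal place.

23.8 percentage points

phi(1.4) = 0.59·e^(−0.468×1.4) = 0.3064
phi(4.6) = 0.59·e^(−0.468×4.6) = 0.0685
Δphi = 0.3064 − 0.0685 = 0.2379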